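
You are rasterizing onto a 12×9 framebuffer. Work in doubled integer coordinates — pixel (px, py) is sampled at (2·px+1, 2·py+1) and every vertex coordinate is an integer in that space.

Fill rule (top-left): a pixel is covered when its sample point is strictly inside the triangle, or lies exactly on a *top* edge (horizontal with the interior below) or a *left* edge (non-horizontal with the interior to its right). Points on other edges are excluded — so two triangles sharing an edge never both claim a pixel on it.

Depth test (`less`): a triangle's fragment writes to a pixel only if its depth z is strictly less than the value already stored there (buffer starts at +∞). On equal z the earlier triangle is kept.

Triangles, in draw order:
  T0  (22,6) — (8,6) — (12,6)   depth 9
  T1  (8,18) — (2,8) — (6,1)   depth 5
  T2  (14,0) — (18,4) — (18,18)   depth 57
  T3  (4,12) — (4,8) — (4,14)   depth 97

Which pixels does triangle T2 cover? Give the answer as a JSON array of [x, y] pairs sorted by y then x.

T0:
  degenerate (2·area = 0) — covers nothing
T1:
  2·area = 82
  edge (8, 18)→(2, 8): d=(-6,-10) top-left  bias=+0
  edge (2, 8)→(6, 1): d=(4,-7) top-left  bias=+0
  edge (6, 1)→(8, 18): d=(2,17) right/bottom  bias=-1
    (2,1)@(5, 3): e=[60,1,21] → #
    (3,1)@(7, 3): e=[80,15,-13] → ·
    (2,2)@(5, 5): e=[48,9,25] → #
    (3,2)@(7, 5): e=[68,23,-9] → ·
    (1,3)@(3, 7): e=[16,3,63] → #
    (3,3)@(7, 7): e=[56,31,-5] → ·
    (1,4)@(3, 9): e=[4,11,67] → #
    (3,4)@(7, 9): e=[44,39,-1] → ·
    (1,5)@(3, 11): e=[-8,19,71] → ·
    (2,5)@(5, 11): e=[12,33,37] → #
    (3,5)@(7, 11): e=[32,47,3] → #
    (4,5)@(9, 11): e=[52,61,-31] → ·
    (2,6)@(5, 13): e=[0,41,41] → #  [on edge]
  covered (11 px):
    · · · · · · · · · · · ·
    · · # · · · · · · · · ·
    · · # · · · · · · · · ·
    · # # · · · · · · · · ·
    · # # · · · · · · · · ·
    · · # # · · · · · · · ·
    · · # # · · · · · · · ·
    · · · # · · · · · · · ·
    · · · · · · · · · · · ·
T2:
  2·area = 56
  edge (14, 0)→(18, 4): d=(4,4) right/bottom  bias=-1
  edge (18, 4)→(18, 18): d=(0,14) right/bottom  bias=-1
  edge (18, 18)→(14, 0): d=(-4,-18) top-left  bias=+0
    (7,0)@(15, 1): e=[0,42,14] → ·  [on edge]
    (7,1)@(15, 3): e=[8,42,6] → #
    (8,1)@(17, 3): e=[0,14,42] → ·  [on edge]
    (7,2)@(15, 5): e=[16,42,-2] → ·
    (8,2)@(17, 5): e=[8,14,34] → #
    (9,2)@(19, 5): e=[0,-14,70] → ·  [on edge]
    (8,3)@(17, 7): e=[16,14,26] → #
    (9,3)@(19, 7): e=[8,-14,62] → ·
    (10,3)@(21, 7): e=[0,-42,98] → ·  [on edge]
    (8,4)@(17, 9): e=[24,14,18] → #
    (9,4)@(19, 9): e=[16,-14,54] → ·
    (11,4)@(23, 9): e=[0,-70,126] → ·  [on edge]
  covered (6 px):
    · · · · · · · · · · · ·
    · · · · · · · # · · · ·
    · · · · · · · · # · · ·
    · · · · · · · · # · · ·
    · · · · · · · · # · · ·
    · · · · · · · · # · · ·
    · · · · · · · · # · · ·
    · · · · · · · · · · · ·
    · · · · · · · · · · · ·
T3:
  degenerate (2·area = 0) — covers nothing

Answer: [[7,1],[8,2],[8,3],[8,4],[8,5],[8,6]]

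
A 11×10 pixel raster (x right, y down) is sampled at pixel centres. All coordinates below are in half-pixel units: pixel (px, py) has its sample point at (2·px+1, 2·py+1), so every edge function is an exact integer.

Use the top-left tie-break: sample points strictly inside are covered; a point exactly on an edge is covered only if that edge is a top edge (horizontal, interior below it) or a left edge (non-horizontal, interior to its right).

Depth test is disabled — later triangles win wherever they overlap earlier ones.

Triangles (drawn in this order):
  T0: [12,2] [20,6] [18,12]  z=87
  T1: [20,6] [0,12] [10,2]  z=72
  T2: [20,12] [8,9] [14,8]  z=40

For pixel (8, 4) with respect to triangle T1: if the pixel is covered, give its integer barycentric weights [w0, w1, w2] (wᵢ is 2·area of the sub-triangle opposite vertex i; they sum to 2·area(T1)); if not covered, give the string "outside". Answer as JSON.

T0:
  2·area = 56
  edge (12, 2)→(20, 6): d=(8,4) right/bottom  bias=-1
  edge (20, 6)→(18, 12): d=(-2,6) right/bottom  bias=-1
  edge (18, 12)→(12, 2): d=(-6,-10) top-left  bias=+0
    (6,1)@(13, 3): e=[4,48,4] → X
    (7,1)@(15, 3): e=[-4,36,24] → .
    (10,1)@(21, 3): e=[-28,0,84] → .  [on edge]
    (6,2)@(13, 5): e=[20,44,-8] → .
    (7,2)@(15, 5): e=[12,32,12] → X
    (8,2)@(17, 5): e=[4,20,32] → X
    (9,2)@(19, 5): e=[-4,8,52] → .
    (7,3)@(15, 7): e=[28,28,0] → X  [on edge]
    (9,3)@(19, 7): e=[12,4,40] → X
    (10,3)@(21, 7): e=[4,-8,60] → .
    (7,4)@(15, 9): e=[44,24,-12] → .
    (8,4)@(17, 9): e=[36,12,8] → X
    (9,4)@(19, 9): e=[28,0,28] → .  [on edge]
    (8,7)@(17, 15): e=[84,0,-28] → .  [on edge]
    (10,8)@(21, 17): e=[84,-28,0] → .  [on edge]
  covered (7 px):
    . . . . . . . . . . .
    . . . . . . X . . . .
    . . . . . . . X X . .
    . . . . . . . X X X .
    . . . . . . . . X . .
    . . . . . . . . . . .
    . . . . . . . . . . .
    . . . . . . . . . . .
    . . . . . . . . . . .
    . . . . . . . . . . .
T1:
  2·area = 140
  edge (20, 6)→(0, 12): d=(-20,6) right/bottom  bias=-1
  edge (0, 12)→(10, 2): d=(10,-10) top-left  bias=+0
  edge (10, 2)→(20, 6): d=(10,4) right/bottom  bias=-1
    (5,0)@(11, 1): e=[154,0,-14] → .  [on edge]
    (4,1)@(9, 3): e=[126,0,14] → X  [on edge]
    (5,1)@(11, 3): e=[114,20,6] → X
    (6,1)@(13, 3): e=[102,40,-2] → .
    (3,2)@(7, 5): e=[98,0,42] → X  [on edge]
    (6,2)@(13, 5): e=[62,60,18] → X
    (7,2)@(15, 5): e=[50,80,10] → X
    (8,2)@(17, 5): e=[38,100,2] → X
    (9,2)@(19, 5): e=[26,120,-6] → .
    (2,3)@(5, 7): e=[70,0,70] → X  [on edge]
    (8,3)@(17, 7): e=[-2,120,22] → .
    (1,4)@(3, 9): e=[42,0,98] → X  [on edge]
    (0,5)@(1, 11): e=[14,0,126] → X  [on edge]
  covered (20 px):
    . . . . . . . . . . .
    . . . . X X . . . . .
    . . . X X X X X X . .
    . . X X X X X X . . .
    . X X X X . . . . . .
    X X . . . . . . . . .
    . . . . . . . . . . .
    . . . . . . . . . . .
    . . . . . . . . . . .
    . . . . . . . . . . .
T2:
  2·area = 30
  edge (20, 12)→(8, 9): d=(-12,-3) top-left  bias=+0
  edge (8, 9)→(14, 8): d=(6,-1) top-left  bias=+0
  edge (14, 8)→(20, 12): d=(6,4) right/bottom  bias=-1
    (4,4)@(9, 9): e=[3,1,26] → X
    (5,4)@(11, 9): e=[9,3,18] → X
    (6,4)@(13, 9): e=[15,5,10] → X
    (7,4)@(15, 9): e=[21,7,2] → X
    (8,4)@(17, 9): e=[27,9,-6] → .
    (4,5)@(9, 11): e=[-21,13,38] → .
    (5,5)@(11, 11): e=[-15,15,30] → .
    (6,5)@(13, 11): e=[-9,17,22] → .
    (7,5)@(15, 11): e=[-3,19,14] → .
    (8,5)@(17, 11): e=[3,21,6] → X
    (9,5)@(19, 11): e=[9,23,-2] → .
    (8,6)@(17, 13): e=[-21,33,18] → .
  covered (5 px):
    . . . . . . . . . . .
    . . . . . . . . . . .
    . . . . . . . . . . .
    . . . . . . . . . . .
    . . . . X X X X . . .
    . . . . . . . . X . .
    . . . . . . . . . . .
    . . . . . . . . . . .
    . . . . . . . . . . .
    . . . . . . . . . . .

Answer: "outside"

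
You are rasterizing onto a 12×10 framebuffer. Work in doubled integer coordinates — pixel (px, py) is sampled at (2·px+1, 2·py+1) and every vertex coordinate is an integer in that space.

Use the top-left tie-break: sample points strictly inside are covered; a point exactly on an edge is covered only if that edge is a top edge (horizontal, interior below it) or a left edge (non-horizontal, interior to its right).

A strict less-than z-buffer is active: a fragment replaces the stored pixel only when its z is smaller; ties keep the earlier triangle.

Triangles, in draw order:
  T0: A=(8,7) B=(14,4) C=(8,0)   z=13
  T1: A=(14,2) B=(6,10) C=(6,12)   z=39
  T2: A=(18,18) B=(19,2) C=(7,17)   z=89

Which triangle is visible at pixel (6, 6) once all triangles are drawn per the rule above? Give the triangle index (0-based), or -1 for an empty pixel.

T0:
  2·area = 42  (B↔C swapped to make it positive)
  edge (8, 7)→(8, 0): d=(0,-7) top-left  bias=+0
  edge (8, 0)→(14, 4): d=(6,4) right/bottom  bias=-1
  edge (14, 4)→(8, 7): d=(-6,3) right/bottom  bias=-1
    (4,0)@(9, 1): e=[7,2,33] → #
    (5,0)@(11, 1): e=[21,-6,27] → ·
    (4,1)@(9, 3): e=[7,14,21] → #
    (5,1)@(11, 3): e=[21,6,15] → #
    (6,1)@(13, 3): e=[35,-2,9] → ·
    (4,2)@(9, 5): e=[7,26,9] → #
    (6,2)@(13, 5): e=[35,10,-3] → ·
    (4,3)@(9, 7): e=[7,38,-3] → ·
    (5,3)@(11, 7): e=[21,30,-9] → ·
  covered (5 px):
    · · · · # · · · · · · ·
    · · · · # # · · · · · ·
    · · · · # # · · · · · ·
    · · · · · · · · · · · ·
    · · · · · · · · · · · ·
    · · · · · · · · · · · ·
    · · · · · · · · · · · ·
    · · · · · · · · · · · ·
    · · · · · · · · · · · ·
    · · · · · · · · · · · ·
T1:
  2·area = 16  (B↔C swapped to make it positive)
  edge (14, 2)→(6, 12): d=(-8,10) right/bottom  bias=-1
  edge (6, 12)→(6, 10): d=(0,-2) top-left  bias=+0
  edge (6, 10)→(14, 2): d=(8,-8) top-left  bias=+0
    (7,0)@(15, 1): e=[-2,18,0] → ·  [on edge]
    (6,1)@(13, 3): e=[2,14,0] → #  [on edge]
    (7,1)@(15, 3): e=[-18,18,16] → ·
    (5,2)@(11, 5): e=[6,10,0] → #  [on edge]
    (6,2)@(13, 5): e=[-14,14,16] → ·
    (4,3)@(9, 7): e=[10,6,0] → #  [on edge]
    (5,3)@(11, 7): e=[-10,10,16] → ·
    (3,4)@(7, 9): e=[14,2,0] → #  [on edge]
    (4,4)@(9, 9): e=[-6,6,16] → ·
    (2,5)@(5, 11): e=[18,-2,0] → ·  [on edge]
    (3,5)@(7, 11): e=[-2,2,16] → ·
    (1,6)@(3, 13): e=[22,-6,0] → ·  [on edge]
    (0,7)@(1, 15): e=[26,-10,0] → ·  [on edge]
  covered (4 px):
    · · · · · · · · · · · ·
    · · · · · · # · · · · ·
    · · · · · # · · · · · ·
    · · · · # · · · · · · ·
    · · · # · · · · · · · ·
    · · · · · · · · · · · ·
    · · · · · · · · · · · ·
    · · · · · · · · · · · ·
    · · · · · · · · · · · ·
    · · · · · · · · · · · ·
T2:
  2·area = 177  (B↔C swapped to make it positive)
  edge (18, 18)→(7, 17): d=(-11,-1) top-left  bias=+0
  edge (7, 17)→(19, 2): d=(12,-15) top-left  bias=+0
  edge (19, 2)→(18, 18): d=(-1,16) right/bottom  bias=-1
    (8,2)@(17, 5): e=[142,6,29] → #
    (9,2)@(19, 5): e=[144,36,-3] → ·
    (7,3)@(15, 7): e=[118,0,59] → #  [on edge]
    (9,3)@(19, 7): e=[122,60,-5] → ·
    (7,4)@(15, 9): e=[96,24,57] → #
    (9,4)@(19, 9): e=[100,84,-7] → ·
    (6,5)@(13, 11): e=[72,18,87] → #
    (9,5)@(19, 11): e=[78,108,-9] → ·
    (5,6)@(11, 13): e=[48,12,117] → #
    (9,6)@(19, 13): e=[56,132,-11] → ·
    (4,7)@(9, 15): e=[24,6,147] → #
    (9,7)@(19, 15): e=[34,156,-13] → ·
    (3,8)@(7, 17): e=[0,0,177] → #  [on edge]
  covered (23 px):
    · · · · · · · · · · · ·
    · · · · · · · · · · · ·
    · · · · · · · · # · · ·
    · · · · · · · # # · · ·
    · · · · · · · # # · · ·
    · · · · · · # # # · · ·
    · · · · · # # # # · · ·
    · · · · # # # # # · · ·
    · · · # # # # # # · · ·
    · · · · · · · · · · · ·

Z-buffer (winner per pixel, '.' = empty):
  . . . . 0 . . . . . . .
  . . . . 0 0 1 . . . . .
  . . . . 0 0 . . 2 . . .
  . . . . 1 . . 2 2 . . .
  . . . 1 . . . 2 2 . . .
  . . . . . . 2 2 2 . . .
  . . . . . 2 2 2 2 . . .
  . . . . 2 2 2 2 2 . . .
  . . . 2 2 2 2 2 2 . . .
  . . . . . . . . . . . .

Answer: 2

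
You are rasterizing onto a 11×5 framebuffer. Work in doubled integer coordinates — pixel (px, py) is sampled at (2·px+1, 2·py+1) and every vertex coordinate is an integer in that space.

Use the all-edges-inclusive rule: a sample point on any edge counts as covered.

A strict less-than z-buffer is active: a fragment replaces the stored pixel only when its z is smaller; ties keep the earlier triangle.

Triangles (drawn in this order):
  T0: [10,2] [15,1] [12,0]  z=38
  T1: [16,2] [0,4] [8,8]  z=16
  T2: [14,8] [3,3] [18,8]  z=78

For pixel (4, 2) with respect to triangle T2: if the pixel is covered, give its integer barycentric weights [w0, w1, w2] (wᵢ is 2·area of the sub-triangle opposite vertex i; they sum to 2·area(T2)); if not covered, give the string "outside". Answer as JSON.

T0:
  2·area = 8  (B↔C swapped to make it positive)
  edge (10, 2)→(12, 0): d=(2,-2) inclusive
  edge (12, 0)→(15, 1): d=(3,1) inclusive
  edge (15, 1)→(10, 2): d=(-5,1) inclusive
    (5,0)@(11, 1): e=[0,4,4] → █  [on edge]
    (6,0)@(13, 1): e=[4,2,2] → █
    (7,0)@(15, 1): e=[8,0,0] → █  [on edge]
    (8,0)@(17, 1): e=[12,-2,-2] → ·
    (2,1)@(5, 3): e=[-8,16,0] → ·  [on edge]
    (4,1)@(9, 3): e=[0,12,-4] → ·  [on edge]
    (5,1)@(11, 3): e=[4,10,-6] → ·
    (6,1)@(13, 3): e=[8,8,-8] → ·
    (7,1)@(15, 3): e=[12,6,-10] → ·
    (10,1)@(21, 3): e=[24,0,-16] → ·  [on edge]
    (3,2)@(7, 5): e=[0,20,-12] → ·  [on edge]
    (2,3)@(5, 7): e=[0,28,-20] → ·  [on edge]
    (1,4)@(3, 9): e=[0,36,-28] → ·  [on edge]
  covered (3 px):
    · · · · · █ █ █ · · ·
    · · · · · · · · · · ·
    · · · · · · · · · · ·
    · · · · · · · · · · ·
    · · · · · · · · · · ·
T1:
  2·area = 80  (B↔C swapped to make it positive)
  edge (16, 2)→(8, 8): d=(-8,6) inclusive
  edge (8, 8)→(0, 4): d=(-8,-4) inclusive
  edge (0, 4)→(16, 2): d=(16,-2) inclusive
    (4,1)@(9, 3): e=[34,44,2] → █
    (5,1)@(11, 3): e=[22,52,6] → █
    (6,1)@(13, 3): e=[10,60,10] → █
    (7,1)@(15, 3): e=[-2,68,14] → ·
    (1,2)@(3, 5): e=[54,4,22] → █
    (2,2)@(5, 5): e=[42,12,26] → █
    (3,2)@(7, 5): e=[30,20,30] → █
    (6,2)@(13, 5): e=[-6,44,42] → ·
    (1,3)@(3, 7): e=[38,-12,54] → ·
    (2,3)@(5, 7): e=[26,-4,58] → ·
    (3,3)@(7, 7): e=[14,4,62] → █
    (5,3)@(11, 7): e=[-10,20,70] → ·
  covered (10 px):
    · · · · · · · · · · ·
    · · · · █ █ █ · · · ·
    · █ █ █ █ █ · · · · ·
    · · · █ █ · · · · · ·
    · · · · · · · · · · ·
T2:
  2·area = 20
  edge (14, 8)→(3, 3): d=(-11,-5) inclusive
  edge (3, 3)→(18, 8): d=(15,5) inclusive
  edge (18, 8)→(14, 8): d=(-4,0) inclusive
    (1,1)@(3, 3): e=[0,0,20] → █  [on edge]
    (2,1)@(5, 3): e=[10,-10,20] → ·
    (1,2)@(3, 5): e=[-22,30,12] → ·
    (4,2)@(9, 5): e=[8,0,12] → █  [on edge]
    (5,2)@(11, 5): e=[18,-10,12] → ·
    (4,3)@(9, 7): e=[-14,30,4] → ·
    (6,3)@(13, 7): e=[6,10,4] → █
    (7,3)@(15, 7): e=[16,0,4] → █  [on edge]
    (8,3)@(17, 7): e=[26,-10,4] → ·
    (6,4)@(13, 9): e=[-16,40,-4] → ·
    (7,4)@(15, 9): e=[-6,30,-4] → ·
    (10,4)@(21, 9): e=[24,0,-4] → ·  [on edge]
  covered (4 px):
    · · · · · · · · · · ·
    · █ · · · · · · · · ·
    · · · · █ · · · · · ·
    · · · · · · █ █ · · ·
    · · · · · · · · · · ·

Result: [0,12,8]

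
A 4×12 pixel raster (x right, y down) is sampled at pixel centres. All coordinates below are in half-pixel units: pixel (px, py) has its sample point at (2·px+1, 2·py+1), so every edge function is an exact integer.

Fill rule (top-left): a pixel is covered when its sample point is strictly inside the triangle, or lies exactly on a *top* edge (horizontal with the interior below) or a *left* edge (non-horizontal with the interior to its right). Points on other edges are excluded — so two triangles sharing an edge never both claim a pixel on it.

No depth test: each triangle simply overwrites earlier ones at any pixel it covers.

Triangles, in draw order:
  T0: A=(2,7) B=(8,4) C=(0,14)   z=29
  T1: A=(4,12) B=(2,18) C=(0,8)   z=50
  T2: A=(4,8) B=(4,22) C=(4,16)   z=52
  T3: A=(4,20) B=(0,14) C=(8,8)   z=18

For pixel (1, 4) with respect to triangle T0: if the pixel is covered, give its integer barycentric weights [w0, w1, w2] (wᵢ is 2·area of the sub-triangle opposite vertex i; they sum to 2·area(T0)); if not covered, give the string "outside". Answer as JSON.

T0:
  2·area = 36
  edge (2, 7)→(8, 4): d=(6,-3) top-left  bias=+0
  edge (8, 4)→(0, 14): d=(-8,10) right/bottom  bias=-1
  edge (0, 14)→(2, 7): d=(2,-7) top-left  bias=+0
    (3,2)@(7, 5): e=[3,2,31] → X
    (1,3)@(3, 7): e=[3,26,7] → X
    (2,3)@(5, 7): e=[9,6,21] → X
    (3,3)@(7, 7): e=[15,-14,35] → .
    (1,4)@(3, 9): e=[15,10,11] → X
    (2,4)@(5, 9): e=[21,-10,25] → .
    (0,5)@(1, 11): e=[21,14,1] → X
    (1,5)@(3, 11): e=[27,-6,15] → .
    (0,6)@(1, 13): e=[33,-2,5] → .
  covered (5 px):
    . . . .
    . . . .
    . . . X
    . X X .
    . X . .
    X . . .
    . . . .
    . . . .
    . . . .
    . . . .
    . . . .
    . . . .
T1:
  2·area = 32
  edge (4, 12)→(2, 18): d=(-2,6) right/bottom  bias=-1
  edge (2, 18)→(0, 8): d=(-2,-10) top-left  bias=+0
  edge (0, 8)→(4, 12): d=(4,4) right/bottom  bias=-1
    (3,1)@(7, 3): e=[0,80,-48] → .  [on edge]
    (0,4)@(1, 9): e=[24,8,0] → .  [on edge]
    (2,4)@(5, 9): e=[0,48,-16] → .  [on edge]
    (0,5)@(1, 11): e=[20,4,8] → X
    (1,5)@(3, 11): e=[8,24,0] → .  [on edge]
    (0,6)@(1, 13): e=[16,0,16] → X  [on edge]
    (1,6)@(3, 13): e=[4,20,8] → X
    (2,6)@(5, 13): e=[-8,40,0] → .  [on edge]
    (0,7)@(1, 15): e=[12,-4,24] → .
    (1,7)@(3, 15): e=[0,16,16] → .  [on edge]
    (3,7)@(7, 15): e=[-24,56,0] → .  [on edge]
    (0,10)@(1, 21): e=[0,-16,48] → .  [on edge]
    (1,11)@(3, 23): e=[-16,0,48] → .  [on edge]
  covered (3 px):
    . . . .
    . . . .
    . . . .
    . . . .
    . . . .
    X . . .
    X X . .
    . . . .
    . . . .
    . . . .
    . . . .
    . . . .
T2:
  degenerate (2·area = 0) — covers nothing
T3:
  2·area = 72
  edge (4, 20)→(0, 14): d=(-4,-6) top-left  bias=+0
  edge (0, 14)→(8, 8): d=(8,-6) top-left  bias=+0
  edge (8, 8)→(4, 20): d=(-4,12) right/bottom  bias=-1
    (3,4)@(7, 9): e=[62,2,8] → X
    (2,5)@(5, 11): e=[42,6,24] → X
    (3,5)@(7, 11): e=[54,18,0] → .  [on edge]
    (1,6)@(3, 13): e=[22,10,40] → X
    (3,6)@(7, 13): e=[46,34,-8] → .
    (0,7)@(1, 15): e=[2,14,56] → X
    (3,7)@(7, 15): e=[38,50,-16] → .
    (0,8)@(1, 17): e=[-6,30,48] → .
    (1,8)@(3, 17): e=[6,42,24] → X
    (2,8)@(5, 17): e=[18,54,0] → .  [on edge]
    (1,9)@(3, 19): e=[-2,58,16] → .
    (1,11)@(3, 23): e=[-18,90,0] → .  [on edge]
  covered (8 px):
    . . . .
    . . . .
    . . . .
    . . . .
    . . . X
    . . X .
    . X X .
    X X X .
    . X . .
    . . . .
    . . . .
    . . . .

Answer: [10,11,15]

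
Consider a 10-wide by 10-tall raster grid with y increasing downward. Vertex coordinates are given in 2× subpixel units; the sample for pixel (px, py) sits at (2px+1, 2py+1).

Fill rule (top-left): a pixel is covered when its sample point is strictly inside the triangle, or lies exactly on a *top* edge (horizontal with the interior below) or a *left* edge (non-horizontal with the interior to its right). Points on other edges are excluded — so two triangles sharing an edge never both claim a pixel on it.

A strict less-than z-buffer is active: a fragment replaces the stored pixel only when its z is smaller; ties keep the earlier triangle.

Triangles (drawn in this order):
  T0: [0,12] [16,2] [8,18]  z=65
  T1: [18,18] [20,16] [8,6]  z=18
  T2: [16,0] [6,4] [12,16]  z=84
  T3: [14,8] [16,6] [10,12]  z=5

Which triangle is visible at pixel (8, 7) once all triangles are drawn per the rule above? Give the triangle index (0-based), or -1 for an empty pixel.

T0:
  2·area = 176
  edge (0, 12)→(16, 2): d=(16,-10) top-left  bias=+0
  edge (16, 2)→(8, 18): d=(-8,16) right/bottom  bias=-1
  edge (8, 18)→(0, 12): d=(-8,-6) top-left  bias=+0
    (7,1)@(15, 3): e=[6,8,162] → #
    (8,1)@(17, 3): e=[26,-24,174] → ·
    (6,2)@(13, 5): e=[18,24,134] → #
    (7,2)@(15, 5): e=[38,-8,146] → ·
    (4,3)@(9, 7): e=[10,72,94] → #
    (5,3)@(11, 7): e=[30,40,106] → #
    (7,3)@(15, 7): e=[70,-24,130] → ·
    (2,4)@(5, 9): e=[2,120,54] → #
    (3,4)@(7, 9): e=[22,88,66] → #
    (6,4)@(13, 9): e=[82,-8,102] → ·
    (1,5)@(3, 11): e=[14,136,26] → #
    (6,5)@(13, 11): e=[114,-24,86] → ·
  covered (22 px):
    · · · · · · · · · ·
    · · · · · · · # · ·
    · · · · · · # · · ·
    · · · · # # # · · ·
    · · # # # # · · · ·
    · # # # # # · · · ·
    · # # # # · · · · ·
    · · # # # · · · · ·
    · · · # · · · · · ·
    · · · · · · · · · ·
T1:
  2·area = 44  (B↔C swapped to make it positive)
  edge (18, 18)→(8, 6): d=(-10,-12) top-left  bias=+0
  edge (8, 6)→(20, 16): d=(12,10) right/bottom  bias=-1
  edge (20, 16)→(18, 18): d=(-2,2) right/bottom  bias=-1
    (4,3)@(9, 7): e=[2,2,40] → #
    (5,3)@(11, 7): e=[26,-18,36] → ·
    (4,4)@(9, 9): e=[-18,26,36] → ·
    (5,4)@(11, 9): e=[6,6,32] → #
    (6,4)@(13, 9): e=[30,-14,28] → ·
    (5,5)@(11, 11): e=[-14,30,28] → ·
    (6,5)@(13, 11): e=[10,10,24] → #
    (7,5)@(15, 11): e=[34,-10,20] → ·
    (6,6)@(13, 13): e=[-10,34,20] → ·
    (7,6)@(15, 13): e=[14,14,16] → #
    (8,6)@(17, 13): e=[38,-6,12] → ·
    (7,7)@(15, 15): e=[-6,38,12] → ·
    (9,8)@(19, 17): e=[22,22,0] → ·  [on edge]
    (8,9)@(17, 19): e=[-22,66,0] → ·  [on edge]
  covered (5 px):
    · · · · · · · · · ·
    · · · · · · · · · ·
    · · · · · · · · · ·
    · · · · # · · · · ·
    · · · · · # · · · ·
    · · · · · · # · · ·
    · · · · · · · # · ·
    · · · · · · · · # ·
    · · · · · · · · · ·
    · · · · · · · · · ·
T2:
  2·area = 144  (B↔C swapped to make it positive)
  edge (16, 0)→(12, 16): d=(-4,16) right/bottom  bias=-1
  edge (12, 16)→(6, 4): d=(-6,-12) top-left  bias=+0
  edge (6, 4)→(16, 0): d=(10,-4) top-left  bias=+0
    (7,0)@(15, 1): e=[12,126,6] → #
    (8,0)@(17, 1): e=[-20,150,14] → ·
    (4,1)@(9, 3): e=[100,42,2] → #
    (5,1)@(11, 3): e=[68,66,10] → #
    (6,1)@(13, 3): e=[36,90,18] → #
    (8,1)@(17, 3): e=[-28,138,34] → ·
    (3,2)@(7, 5): e=[124,6,14] → #
    (7,2)@(15, 5): e=[-4,102,46] → ·
    (3,3)@(7, 7): e=[116,-6,34] → ·
    (4,3)@(9, 7): e=[84,18,42] → #
    (7,3)@(15, 7): e=[-12,90,66] → ·
    (4,4)@(9, 9): e=[76,6,62] → #
  covered (18 px):
    · · · · · · · # · ·
    · · · · # # # # · ·
    · · · # # # # · · ·
    · · · · # # # · · ·
    · · · · # # # · · ·
    · · · · · # # · · ·
    · · · · · # · · · ·
    · · · · · · · · · ·
    · · · · · · · · · ·
    · · · · · · · · · ·
T3:
  degenerate (2·area = 0) — covers nothing

Z-buffer (winner per pixel, '.' = empty):
  . . . . . . . 2 . .
  . . . . 2 2 2 0 . .
  . . . 2 2 2 0 . . .
  . . . . 1 0 0 . . .
  . . 0 0 0 1 2 . . .
  . 0 0 0 0 0 1 . . .
  . 0 0 0 0 2 . 1 . .
  . . 0 0 0 . . . 1 .
  . . . 0 . . . . . .
  . . . . . . . . . .

Result: 1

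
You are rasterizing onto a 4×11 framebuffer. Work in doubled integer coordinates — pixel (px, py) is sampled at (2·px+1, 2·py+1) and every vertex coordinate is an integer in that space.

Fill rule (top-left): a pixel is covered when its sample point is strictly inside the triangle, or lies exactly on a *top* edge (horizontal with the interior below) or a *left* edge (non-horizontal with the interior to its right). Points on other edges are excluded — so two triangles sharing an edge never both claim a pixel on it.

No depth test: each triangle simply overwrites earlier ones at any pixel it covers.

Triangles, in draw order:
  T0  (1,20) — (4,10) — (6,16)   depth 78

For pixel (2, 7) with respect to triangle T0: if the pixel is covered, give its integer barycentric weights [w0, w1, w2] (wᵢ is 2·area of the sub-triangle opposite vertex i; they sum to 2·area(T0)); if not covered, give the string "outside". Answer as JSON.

T0:
  2·area = 38
  edge (1, 20)→(4, 10): d=(3,-10) top-left  bias=+0
  edge (4, 10)→(6, 16): d=(2,6) right/bottom  bias=-1
  edge (6, 16)→(1, 20): d=(-5,4) right/bottom  bias=-1
    (0,0)@(1, 1): e=[-57,0,95] → ·  [on edge]
    (1,3)@(3, 7): e=[-19,0,57] → ·  [on edge]
    (2,6)@(5, 13): e=[19,0,19] → ·  [on edge]
    (1,7)@(3, 15): e=[5,16,17] → #
    (2,7)@(5, 15): e=[25,4,9] → #
    (3,7)@(7, 15): e=[45,-8,1] → ·
    (1,8)@(3, 17): e=[11,20,7] → #
    (2,8)@(5, 17): e=[31,8,-1] → ·
    (1,9)@(3, 19): e=[17,24,-3] → ·
    (3,9)@(7, 19): e=[57,0,-19] → ·  [on edge]
  covered (3 px):
    · · · ·
    · · · ·
    · · · ·
    · · · ·
    · · · ·
    · · · ·
    · · · ·
    · # # ·
    · # · ·
    · · · ·
    · · · ·

Answer: [4,9,25]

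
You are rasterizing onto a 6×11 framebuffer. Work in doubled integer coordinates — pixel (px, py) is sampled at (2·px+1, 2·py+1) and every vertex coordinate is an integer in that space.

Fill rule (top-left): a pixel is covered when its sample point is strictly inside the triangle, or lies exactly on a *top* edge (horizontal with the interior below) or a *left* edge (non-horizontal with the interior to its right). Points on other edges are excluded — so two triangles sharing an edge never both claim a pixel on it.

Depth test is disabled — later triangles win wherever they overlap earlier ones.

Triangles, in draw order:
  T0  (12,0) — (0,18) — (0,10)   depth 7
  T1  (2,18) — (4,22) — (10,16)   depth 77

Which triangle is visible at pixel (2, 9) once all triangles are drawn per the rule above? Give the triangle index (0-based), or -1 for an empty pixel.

T0:
  2·area = 96
  edge (12, 0)→(0, 18): d=(-12,18) right/bottom  bias=-1
  edge (0, 18)→(0, 10): d=(0,-8) top-left  bias=+0
  edge (0, 10)→(12, 0): d=(12,-10) top-left  bias=+0
    (5,0)@(11, 1): e=[6,88,2] → #
    (4,1)@(9, 3): e=[18,72,6] → #
    (5,1)@(11, 3): e=[-18,88,26] → ·
    (3,2)@(7, 5): e=[30,56,10] → #
    (4,2)@(9, 5): e=[-6,72,30] → ·
    (2,3)@(5, 7): e=[42,40,14] → #
    (4,3)@(9, 7): e=[-30,72,54] → ·
    (1,4)@(3, 9): e=[54,24,18] → #
    (3,4)@(7, 9): e=[-18,56,58] → ·
    (0,5)@(1, 11): e=[66,8,22] → #
    (2,5)@(5, 11): e=[-6,40,62] → ·
    (0,6)@(1, 13): e=[42,8,46] → #
  covered (12 px):
    · · · · · #
    · · · · # ·
    · · · # · ·
    · · # # · ·
    · # # · · ·
    # # · · · ·
    # # · · · ·
    # · · · · ·
    · · · · · ·
    · · · · · ·
    · · · · · ·
T1:
  2·area = 36  (B↔C swapped to make it positive)
  edge (2, 18)→(10, 16): d=(8,-2) top-left  bias=+0
  edge (10, 16)→(4, 22): d=(-6,6) right/bottom  bias=-1
  edge (4, 22)→(2, 18): d=(-2,-4) top-left  bias=+0
    (5,7)@(11, 15): e=[-6,0,42] → ·  [on edge]
    (3,8)@(7, 17): e=[2,12,22] → #
    (4,8)@(9, 17): e=[6,0,30] → ·  [on edge]
    (1,9)@(3, 19): e=[10,24,2] → #
    (2,9)@(5, 19): e=[14,12,10] → #
    (3,9)@(7, 19): e=[18,0,18] → ·  [on edge]
    (1,10)@(3, 21): e=[26,12,-2] → ·
    (2,10)@(5, 21): e=[30,0,6] → ·  [on edge]
  covered (3 px):
    · · · · · ·
    · · · · · ·
    · · · · · ·
    · · · · · ·
    · · · · · ·
    · · · · · ·
    · · · · · ·
    · · · · · ·
    · · · # · ·
    · # # · · ·
    · · · · · ·

Z-buffer (winner per pixel, '.' = empty):
  . . . . . 0
  . . . . 0 .
  . . . 0 . .
  . . 0 0 . .
  . 0 0 . . .
  0 0 . . . .
  0 0 . . . .
  0 . . . . .
  . . . 1 . .
  . 1 1 . . .
  . . . . . .

Final: 1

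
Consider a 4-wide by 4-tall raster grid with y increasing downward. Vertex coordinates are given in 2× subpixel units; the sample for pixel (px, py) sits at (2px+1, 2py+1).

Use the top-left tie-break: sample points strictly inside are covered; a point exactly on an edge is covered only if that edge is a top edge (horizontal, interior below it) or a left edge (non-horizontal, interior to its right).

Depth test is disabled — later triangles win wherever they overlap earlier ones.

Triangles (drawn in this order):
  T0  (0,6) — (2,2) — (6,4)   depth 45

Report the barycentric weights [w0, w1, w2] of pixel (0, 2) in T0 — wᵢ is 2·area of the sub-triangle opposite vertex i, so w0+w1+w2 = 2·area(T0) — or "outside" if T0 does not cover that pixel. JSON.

T0:
  2·area = 20
  edge (0, 6)→(2, 2): d=(2,-4) top-left  bias=+0
  edge (2, 2)→(6, 4): d=(4,2) right/bottom  bias=-1
  edge (6, 4)→(0, 6): d=(-6,2) right/bottom  bias=-1
    (1,1)@(3, 3): e=[6,2,12] → #
    (2,1)@(5, 3): e=[14,-2,8] → ·
    (0,2)@(1, 5): e=[2,14,4] → #
    (1,2)@(3, 5): e=[10,10,0] → ·  [on edge]
    (0,3)@(1, 7): e=[6,22,-8] → ·
  covered (2 px):
    · · · ·
    · # · ·
    # · · ·
    · · · ·

Answer: [14,4,2]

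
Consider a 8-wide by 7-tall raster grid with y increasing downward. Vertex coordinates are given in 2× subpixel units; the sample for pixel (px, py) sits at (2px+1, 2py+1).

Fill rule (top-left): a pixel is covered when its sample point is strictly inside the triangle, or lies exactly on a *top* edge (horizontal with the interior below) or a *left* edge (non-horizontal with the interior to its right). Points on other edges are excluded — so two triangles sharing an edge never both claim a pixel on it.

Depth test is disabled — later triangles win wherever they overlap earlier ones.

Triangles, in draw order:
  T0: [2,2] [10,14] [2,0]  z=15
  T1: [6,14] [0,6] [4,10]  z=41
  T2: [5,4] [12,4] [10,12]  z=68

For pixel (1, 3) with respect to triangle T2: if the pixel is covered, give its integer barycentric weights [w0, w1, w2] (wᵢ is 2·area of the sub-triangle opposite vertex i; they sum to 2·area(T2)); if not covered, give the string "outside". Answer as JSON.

T0:
  2·area = 16  (B↔C swapped to make it positive)
  edge (2, 2)→(2, 0): d=(0,-2) top-left  bias=+0
  edge (2, 0)→(10, 14): d=(8,14) right/bottom  bias=-1
  edge (10, 14)→(2, 2): d=(-8,-12) top-left  bias=+0
    (1,1)@(3, 3): e=[2,10,4] → X
    (2,1)@(5, 3): e=[6,-18,28] → .
    (1,2)@(3, 5): e=[2,26,-12] → .
    (3,4)@(7, 9): e=[10,2,4] → X
    (4,4)@(9, 9): e=[14,-26,28] → .
    (3,5)@(7, 11): e=[10,18,-12] → .
  covered (2 px):
    . . . . . . . .
    . X . . . . . .
    . . . . . . . .
    . . . . . . . .
    . . . X . . . .
    . . . . . . . .
    . . . . . . . .
T1:
  2·area = 8
  edge (6, 14)→(0, 6): d=(-6,-8) top-left  bias=+0
  edge (0, 6)→(4, 10): d=(4,4) right/bottom  bias=-1
  edge (4, 10)→(6, 14): d=(2,4) right/bottom  bias=-1
    (0,3)@(1, 7): e=[2,0,6] → .  [on edge]
    (1,4)@(3, 9): e=[6,0,2] → .  [on edge]
    (2,5)@(5, 11): e=[10,0,-2] → .  [on edge]
    (3,6)@(7, 13): e=[14,0,-6] → .  [on edge]
  covered (0 px):
    . . . . . . . .
    . . . . . . . .
    . . . . . . . .
    . . . . . . . .
    . . . . . . . .
    . . . . . . . .
    . . . . . . . .
T2:
  2·area = 56
  edge (5, 4)→(12, 4): d=(7,0) top-left  bias=+0
  edge (12, 4)→(10, 12): d=(-2,8) right/bottom  bias=-1
  edge (10, 12)→(5, 4): d=(-5,-8) top-left  bias=+0
    (3,2)@(7, 5): e=[7,38,11] → X
    (4,2)@(9, 5): e=[7,22,27] → X
    (5,2)@(11, 5): e=[7,6,43] → X
    (6,2)@(13, 5): e=[7,-10,59] → .
    (3,3)@(7, 7): e=[21,34,1] → X
    (6,3)@(13, 7): e=[21,-14,49] → .
    (3,4)@(7, 9): e=[35,30,-9] → .
    (4,4)@(9, 9): e=[35,14,7] → X
    (5,4)@(11, 9): e=[35,-2,23] → .
    (4,5)@(9, 11): e=[49,10,-3] → .
  covered (7 px):
    . . . . . . . .
    . . . . . . . .
    . . . X X X . .
    . . . X X X . .
    . . . . X . . .
    . . . . . . . .
    . . . . . . . .

Final: "outside"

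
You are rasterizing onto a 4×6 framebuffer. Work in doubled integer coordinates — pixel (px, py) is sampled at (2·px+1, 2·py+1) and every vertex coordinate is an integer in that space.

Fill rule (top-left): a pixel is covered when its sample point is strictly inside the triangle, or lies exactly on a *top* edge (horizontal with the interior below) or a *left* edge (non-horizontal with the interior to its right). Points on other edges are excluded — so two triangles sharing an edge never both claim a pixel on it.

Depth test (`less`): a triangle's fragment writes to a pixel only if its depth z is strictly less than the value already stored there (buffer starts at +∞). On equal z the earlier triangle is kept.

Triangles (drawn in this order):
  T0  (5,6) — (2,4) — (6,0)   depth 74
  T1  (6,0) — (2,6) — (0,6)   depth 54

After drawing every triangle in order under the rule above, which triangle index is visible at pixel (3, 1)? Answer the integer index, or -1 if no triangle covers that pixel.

T0:
  2·area = 20
  edge (5, 6)→(2, 4): d=(-3,-2) top-left  bias=+0
  edge (2, 4)→(6, 0): d=(4,-4) top-left  bias=+0
  edge (6, 0)→(5, 6): d=(-1,6) right/bottom  bias=-1
    (2,0)@(5, 1): e=[15,0,5] → █  [on edge]
    (3,0)@(7, 1): e=[19,8,-7] → ·
    (1,1)@(3, 3): e=[5,0,15] → █  [on edge]
    (3,1)@(7, 3): e=[13,16,-9] → ·
    (0,2)@(1, 5): e=[-5,0,25] → ·  [on edge]
    (1,2)@(3, 5): e=[-1,8,13] → ·
    (2,2)@(5, 5): e=[3,16,1] → █
    (3,2)@(7, 5): e=[7,24,-11] → ·
    (2,3)@(5, 7): e=[-3,24,-1] → ·
  covered (4 px):
    · · █ ·
    · █ █ ·
    · · █ ·
    · · · ·
    · · · ·
    · · · ·
T1:
  2·area = 12
  edge (6, 0)→(2, 6): d=(-4,6) right/bottom  bias=-1
  edge (2, 6)→(0, 6): d=(-2,0) right/bottom  bias=-1
  edge (0, 6)→(6, 0): d=(6,-6) top-left  bias=+0
    (2,0)@(5, 1): e=[2,10,0] → █  [on edge]
    (3,0)@(7, 1): e=[-10,10,12] → ·
    (1,1)@(3, 3): e=[6,6,0] → █  [on edge]
    (2,1)@(5, 3): e=[-6,6,12] → ·
    (0,2)@(1, 5): e=[10,2,0] → █  [on edge]
    (1,2)@(3, 5): e=[-2,2,12] → ·
    (0,3)@(1, 7): e=[2,-2,12] → ·
  covered (3 px):
    · · █ ·
    · █ · ·
    █ · · ·
    · · · ·
    · · · ·
    · · · ·

Z-buffer (winner per pixel, '.' = empty):
  . . 1 .
  . 1 0 .
  1 . 0 .
  . . . .
  . . . .
  . . . .

Answer: -1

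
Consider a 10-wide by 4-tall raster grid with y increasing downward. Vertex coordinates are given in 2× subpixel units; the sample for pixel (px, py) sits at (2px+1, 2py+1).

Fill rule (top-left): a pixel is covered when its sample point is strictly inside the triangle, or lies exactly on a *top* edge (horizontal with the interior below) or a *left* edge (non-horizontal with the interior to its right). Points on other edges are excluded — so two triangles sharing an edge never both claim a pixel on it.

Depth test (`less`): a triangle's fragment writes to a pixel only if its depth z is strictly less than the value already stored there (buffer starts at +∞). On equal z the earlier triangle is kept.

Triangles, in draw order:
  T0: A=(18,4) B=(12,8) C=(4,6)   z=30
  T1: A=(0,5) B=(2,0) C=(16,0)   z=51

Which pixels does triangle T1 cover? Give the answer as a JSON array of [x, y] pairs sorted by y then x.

T0:
  2·area = 44
  edge (18, 4)→(12, 8): d=(-6,4) right/bottom  bias=-1
  edge (12, 8)→(4, 6): d=(-8,-2) top-left  bias=+0
  edge (4, 6)→(18, 4): d=(14,-2) top-left  bias=+0
    (5,2)@(11, 5): e=[22,22,0] → #  [on edge]
    (6,2)@(13, 5): e=[14,26,4] → #
    (7,2)@(15, 5): e=[6,30,8] → #
    (8,2)@(17, 5): e=[-2,34,12] → ·
    (4,3)@(9, 7): e=[18,2,24] → #
    (7,3)@(15, 7): e=[-6,14,36] → ·
  covered (6 px):
    · · · · · · · · · ·
    · · · · · · · · · ·
    · · · · · # # # · ·
    · · · · # # # · · ·
T1:
  2·area = 70
  edge (0, 5)→(2, 0): d=(2,-5) top-left  bias=+0
  edge (2, 0)→(16, 0): d=(14,0) top-left  bias=+0
  edge (16, 0)→(0, 5): d=(-16,5) right/bottom  bias=-1
    (1,0)@(3, 1): e=[7,14,49] → #
    (2,0)@(5, 1): e=[17,14,39] → #
    (3,0)@(7, 1): e=[27,14,29] → #
    (4,0)@(9, 1): e=[37,14,19] → #
    (5,0)@(11, 1): e=[47,14,9] → #
    (6,0)@(13, 1): e=[57,14,-1] → ·
    (0,1)@(1, 3): e=[1,42,27] → #
    (3,1)@(7, 3): e=[31,42,-3] → ·
    (4,1)@(9, 3): e=[41,42,-13] → ·
    (5,1)@(11, 3): e=[51,42,-23] → ·
    (0,2)@(1, 5): e=[5,70,-5] → ·
    (1,2)@(3, 5): e=[15,70,-15] → ·
  covered (8 px):
    · # # # # # · · · ·
    # # # · · · · · · ·
    · · · · · · · · · ·
    · · · · · · · · · ·

Answer: [[1,0],[2,0],[3,0],[4,0],[5,0],[0,1],[1,1],[2,1]]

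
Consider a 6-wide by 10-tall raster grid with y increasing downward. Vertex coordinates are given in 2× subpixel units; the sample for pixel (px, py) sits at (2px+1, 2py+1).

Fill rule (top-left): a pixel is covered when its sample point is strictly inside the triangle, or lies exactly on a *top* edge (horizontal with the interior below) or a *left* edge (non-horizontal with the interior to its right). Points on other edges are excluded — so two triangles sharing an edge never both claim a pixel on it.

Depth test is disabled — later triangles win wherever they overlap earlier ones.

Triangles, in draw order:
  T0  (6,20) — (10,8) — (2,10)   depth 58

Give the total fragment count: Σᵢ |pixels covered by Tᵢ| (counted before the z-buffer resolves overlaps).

T0:
  2·area = 88  (B↔C swapped to make it positive)
  edge (6, 20)→(2, 10): d=(-4,-10) top-left  bias=+0
  edge (2, 10)→(10, 8): d=(8,-2) top-left  bias=+0
  edge (10, 8)→(6, 20): d=(-4,12) right/bottom  bias=-1
    (5,2)@(11, 5): e=[110,-22,0] → .  [on edge]
    (3,4)@(7, 9): e=[54,2,32] → X
    (4,4)@(9, 9): e=[74,6,8] → X
    (5,4)@(11, 9): e=[94,10,-16] → .
    (1,5)@(3, 11): e=[6,10,72] → X
    (2,5)@(5, 11): e=[26,14,48] → X
    (4,5)@(9, 11): e=[66,22,0] → .  [on edge]
    (1,6)@(3, 13): e=[-2,26,64] → .
    (2,6)@(5, 13): e=[18,30,40] → X
    (4,6)@(9, 13): e=[58,38,-8] → .
    (2,7)@(5, 15): e=[10,46,32] → X
    (4,7)@(9, 15): e=[50,54,-16] → .
    (3,8)@(7, 17): e=[22,66,0] → .  [on edge]
  covered (10 px):
    . . . . . .
    . . . . . .
    . . . . . .
    . . . . . .
    . . . X X .
    . X X X . .
    . . X X . .
    . . X X . .
    . . X . . .
    . . . . . .

Result: 10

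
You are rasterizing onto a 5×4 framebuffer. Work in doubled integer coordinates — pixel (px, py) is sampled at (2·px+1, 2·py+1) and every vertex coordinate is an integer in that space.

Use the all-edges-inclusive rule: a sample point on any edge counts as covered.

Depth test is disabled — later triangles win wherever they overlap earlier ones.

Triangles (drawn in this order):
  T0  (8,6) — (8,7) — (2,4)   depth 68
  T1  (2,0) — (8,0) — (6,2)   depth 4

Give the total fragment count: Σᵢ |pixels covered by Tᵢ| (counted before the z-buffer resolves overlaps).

T0:
  2·area = 6
  edge (8, 6)→(8, 7): d=(0,1) inclusive
  edge (8, 7)→(2, 4): d=(-6,-3) inclusive
  edge (2, 4)→(8, 6): d=(6,2) inclusive
    (2,2)@(5, 5): e=[3,3,0] → █  [on edge]
    (3,2)@(7, 5): e=[1,9,-4] → ·
    (2,3)@(5, 7): e=[3,-9,12] → ·
  covered (1 px):
    · · · · ·
    · · · · ·
    · · █ · ·
    · · · · ·
T1:
  2·area = 12
  edge (2, 0)→(8, 0): d=(6,0) inclusive
  edge (8, 0)→(6, 2): d=(-2,2) inclusive
  edge (6, 2)→(2, 0): d=(-4,-2) inclusive
    (2,0)@(5, 1): e=[6,4,2] → █
    (3,0)@(7, 1): e=[6,0,6] → █  [on edge]
    (4,0)@(9, 1): e=[6,-4,10] → ·
    (2,1)@(5, 3): e=[18,0,-6] → ·  [on edge]
    (3,1)@(7, 3): e=[18,-4,-2] → ·
    (1,2)@(3, 5): e=[30,0,-18] → ·  [on edge]
    (0,3)@(1, 7): e=[42,0,-30] → ·  [on edge]
  covered (2 px):
    · · █ █ ·
    · · · · ·
    · · · · ·
    · · · · ·

Result: 3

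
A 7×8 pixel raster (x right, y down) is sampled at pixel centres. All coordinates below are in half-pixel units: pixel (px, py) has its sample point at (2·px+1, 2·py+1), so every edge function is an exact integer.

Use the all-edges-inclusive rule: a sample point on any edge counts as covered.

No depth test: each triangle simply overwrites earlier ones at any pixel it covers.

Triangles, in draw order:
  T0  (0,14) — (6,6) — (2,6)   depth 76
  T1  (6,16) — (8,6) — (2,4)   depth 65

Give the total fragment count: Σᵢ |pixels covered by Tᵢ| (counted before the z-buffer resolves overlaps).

T0:
  2·area = 32  (B↔C swapped to make it positive)
  edge (0, 14)→(2, 6): d=(2,-8) inclusive
  edge (2, 6)→(6, 6): d=(4,0) inclusive
  edge (6, 6)→(0, 14): d=(-6,8) inclusive
    (1,3)@(3, 7): e=[10,4,18] → X
    (2,3)@(5, 7): e=[26,4,2] → X
    (3,3)@(7, 7): e=[42,4,-14] → .
    (1,4)@(3, 9): e=[14,12,6] → X
    (2,4)@(5, 9): e=[30,12,-10] → .
    (0,5)@(1, 11): e=[2,20,10] → X
    (1,5)@(3, 11): e=[18,20,-6] → .
    (0,6)@(1, 13): e=[6,28,-2] → .
  covered (4 px):
    . . . . . . .
    . . . . . . .
    . . . . . . .
    . X X . . . .
    . X . . . . .
    X . . . . . .
    . . . . . . .
    . . . . . . .
T1:
  2·area = 64  (B↔C swapped to make it positive)
  edge (6, 16)→(2, 4): d=(-4,-12) inclusive
  edge (2, 4)→(8, 6): d=(6,2) inclusive
  edge (8, 6)→(6, 16): d=(-2,10) inclusive
    (0,0)@(1, 1): e=[0,-16,80] → .  [on edge]
    (4,0)@(9, 1): e=[96,-32,0] → .  [on edge]
    (1,2)@(3, 5): e=[8,4,52] → X
    (2,2)@(5, 5): e=[32,0,32] → X  [on edge]
    (3,2)@(7, 5): e=[56,-4,12] → .
    (1,3)@(3, 7): e=[0,16,48] → X  [on edge]
    (3,3)@(7, 7): e=[48,8,8] → X
    (4,3)@(9, 7): e=[72,4,-12] → .
    (5,3)@(11, 7): e=[96,0,-32] → .  [on edge]
    (1,4)@(3, 9): e=[-8,28,44] → .
    (2,4)@(5, 9): e=[16,24,24] → X
    (4,4)@(9, 9): e=[64,16,-16] → .
    (3,5)@(7, 11): e=[32,32,0] → X  [on edge]
    (2,6)@(5, 13): e=[0,48,16] → X  [on edge]
  covered (10 px):
    . . . . . . .
    . . . . . . .
    . X X . . . .
    . X X X . . .
    . . X X . . .
    . . X X . . .
    . . X . . . .
    . . . . . . .

Answer: 14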